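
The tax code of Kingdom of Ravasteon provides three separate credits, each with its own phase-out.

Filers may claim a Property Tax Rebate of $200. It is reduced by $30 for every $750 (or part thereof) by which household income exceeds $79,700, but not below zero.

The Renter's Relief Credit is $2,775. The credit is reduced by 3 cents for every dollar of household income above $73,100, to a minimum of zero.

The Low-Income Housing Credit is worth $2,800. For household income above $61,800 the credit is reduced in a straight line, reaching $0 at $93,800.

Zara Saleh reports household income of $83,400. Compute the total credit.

Property Tax Rebate: income exceeds $79,700 by $3,700, which is 5 full-or-partial $750 increments; reduction = 5 × $30 = $150, leaving $50.
Renter's Relief Credit: 3% of the $10,300 excess over $73,100 is $309; credit = $2,775 − $309 = $2,466.
Low-Income Housing Credit: $83,400 is $21,600 into a $32,000 phase-out range, leaving 10,400/32,000 of the credit: $2,800 × 10,400/32,000 = $910.
Total: $50 + $2,466 + $910 = $3,426.

$3,426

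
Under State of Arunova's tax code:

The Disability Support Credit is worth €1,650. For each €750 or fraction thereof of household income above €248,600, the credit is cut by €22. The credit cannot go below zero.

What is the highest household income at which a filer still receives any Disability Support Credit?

After 74 increments the reduction is 74 × €22 = €1,628, leaving €22; one more increment wipes it out. Increment 74 ends at excess 74 × €750 = €55,500, so the highest qualifying income is €248,600 + €55,500 = €304,100.

€304,100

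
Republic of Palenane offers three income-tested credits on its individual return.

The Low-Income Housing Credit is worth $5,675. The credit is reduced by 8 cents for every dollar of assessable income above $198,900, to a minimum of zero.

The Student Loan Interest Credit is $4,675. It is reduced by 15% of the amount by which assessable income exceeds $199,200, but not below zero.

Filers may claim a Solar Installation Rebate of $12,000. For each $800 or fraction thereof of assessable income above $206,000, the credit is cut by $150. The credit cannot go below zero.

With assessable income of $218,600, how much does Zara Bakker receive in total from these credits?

$15,464

Low-Income Housing Credit: 8% of the $19,700 excess over $198,900 is $1,576; credit = $5,675 − $1,576 = $4,099.
Student Loan Interest Credit: 15% of the $19,400 excess over $199,200 is $2,910; credit = $4,675 − $2,910 = $1,765.
Solar Installation Rebate: income exceeds $206,000 by $12,600, which is 16 full-or-partial $800 increments; reduction = 16 × $150 = $2,400, leaving $9,600.
Total: $4,099 + $1,765 + $9,600 = $15,464.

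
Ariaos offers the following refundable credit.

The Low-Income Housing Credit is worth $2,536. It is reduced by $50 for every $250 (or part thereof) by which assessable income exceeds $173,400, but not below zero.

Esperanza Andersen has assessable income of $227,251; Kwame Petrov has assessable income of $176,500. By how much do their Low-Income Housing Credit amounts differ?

$1,886

Esperanza ($227,251): Low-Income Housing Credit: income exceeds $173,400 by $53,851 → 216 increments × $50 = $10,800 ≥ base, so the credit is $0.
Kwame ($176,500): Low-Income Housing Credit: income exceeds $173,400 by $3,100, which is 13 full-or-partial $250 increments; reduction = 13 × $50 = $650, leaving $1,886.
Difference: |$0 − $1,886| = $1,886.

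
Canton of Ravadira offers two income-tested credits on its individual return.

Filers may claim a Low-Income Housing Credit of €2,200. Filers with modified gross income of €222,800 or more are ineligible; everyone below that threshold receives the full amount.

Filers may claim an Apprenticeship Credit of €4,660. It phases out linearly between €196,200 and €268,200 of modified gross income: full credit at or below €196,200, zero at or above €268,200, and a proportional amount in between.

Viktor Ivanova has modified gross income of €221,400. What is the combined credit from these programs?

€5,229

Low-Income Housing Credit: €221,400 is below the €222,800 cutoff, so the full €2,200 applies.
Apprenticeship Credit: €221,400 is €25,200 into a €72,000 phase-out range, leaving 46,800/72,000 of the credit: €4,660 × 46,800/72,000 = €3,029.
Total: €2,200 + €3,029 = €5,229.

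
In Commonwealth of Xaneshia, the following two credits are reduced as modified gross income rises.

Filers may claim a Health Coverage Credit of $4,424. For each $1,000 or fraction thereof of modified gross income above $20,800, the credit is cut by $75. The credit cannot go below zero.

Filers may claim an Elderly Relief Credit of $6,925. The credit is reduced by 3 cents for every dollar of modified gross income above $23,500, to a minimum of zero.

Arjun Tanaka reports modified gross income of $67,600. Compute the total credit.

$6,501

Health Coverage Credit: income exceeds $20,800 by $46,800, which is 47 full-or-partial $1,000 increments; reduction = 47 × $75 = $3,525, leaving $899.
Elderly Relief Credit: 3% of the $44,100 excess over $23,500 is $1,323; credit = $6,925 − $1,323 = $5,602.
Total: $899 + $5,602 = $6,501.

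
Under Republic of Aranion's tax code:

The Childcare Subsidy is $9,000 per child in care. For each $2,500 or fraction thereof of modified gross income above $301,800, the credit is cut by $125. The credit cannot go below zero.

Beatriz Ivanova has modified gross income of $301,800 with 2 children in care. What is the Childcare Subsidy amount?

$18,000

Childcare Subsidy: base = 2 × $9,000 = $18,000. $301,800 is at or below the $301,800 threshold, so the full $18,000 applies.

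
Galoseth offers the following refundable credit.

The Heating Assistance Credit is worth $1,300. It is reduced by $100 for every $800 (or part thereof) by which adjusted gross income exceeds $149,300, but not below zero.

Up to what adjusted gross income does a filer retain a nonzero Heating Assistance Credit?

$158,900

After 12 increments the reduction is 12 × $100 = $1,200, leaving $100; one more increment wipes it out. Increment 12 ends at excess 12 × $800 = $9,600, so the highest qualifying income is $149,300 + $9,600 = $158,900.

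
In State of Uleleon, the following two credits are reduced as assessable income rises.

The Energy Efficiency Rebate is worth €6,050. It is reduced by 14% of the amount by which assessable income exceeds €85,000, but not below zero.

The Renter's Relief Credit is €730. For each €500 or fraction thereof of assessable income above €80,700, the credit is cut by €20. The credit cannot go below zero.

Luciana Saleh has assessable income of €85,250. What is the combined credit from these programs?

€6,545

Energy Efficiency Rebate: 14% of the €250 excess over €85,000 is €35; credit = €6,050 − €35 = €6,015.
Renter's Relief Credit: income exceeds €80,700 by €4,550, which is 10 full-or-partial €500 increments; reduction = 10 × €20 = €200, leaving €530.
Total: €6,015 + €530 = €6,545.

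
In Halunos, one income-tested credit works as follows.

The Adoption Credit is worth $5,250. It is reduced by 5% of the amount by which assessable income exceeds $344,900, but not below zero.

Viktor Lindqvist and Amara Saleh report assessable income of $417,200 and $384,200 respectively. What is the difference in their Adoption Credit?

$1,650

Viktor ($417,200): Adoption Credit: 5% of the $72,300 excess over $344,900 is $3,615; credit = $5,250 − $3,615 = $1,635.
Amara ($384,200): Adoption Credit: 5% of the $39,300 excess over $344,900 is $1,965; credit = $5,250 − $1,965 = $3,285.
Difference: |$1,635 − $3,285| = $1,650.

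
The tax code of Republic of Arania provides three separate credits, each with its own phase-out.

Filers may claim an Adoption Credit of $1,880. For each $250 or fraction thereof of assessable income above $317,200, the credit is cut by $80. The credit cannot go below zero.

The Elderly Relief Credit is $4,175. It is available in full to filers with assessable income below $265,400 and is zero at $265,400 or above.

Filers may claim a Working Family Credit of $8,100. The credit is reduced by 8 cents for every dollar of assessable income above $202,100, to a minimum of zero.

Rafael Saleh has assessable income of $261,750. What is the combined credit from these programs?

$9,383

Adoption Credit: $261,750 is at or below the $317,200 threshold, so the full $1,880 applies.
Elderly Relief Credit: $261,750 is below the $265,400 cutoff, so the full $4,175 applies.
Working Family Credit: 8% of the $59,650 excess over $202,100 is $4,772; credit = $8,100 − $4,772 = $3,328.
Total: $1,880 + $4,175 + $3,328 = $9,383.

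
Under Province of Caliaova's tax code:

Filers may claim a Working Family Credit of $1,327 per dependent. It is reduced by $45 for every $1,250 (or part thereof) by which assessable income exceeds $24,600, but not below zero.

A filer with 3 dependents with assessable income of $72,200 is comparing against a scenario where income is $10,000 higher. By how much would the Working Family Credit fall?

At $72,200 — base = 3 × $1,327 = $3,981. income exceeds $24,600 by $47,600, which is 39 full-or-partial $1,250 increments; reduction = 39 × $45 = $1,755, leaving $2,226.
At $82,200 — base = 3 × $1,327 = $3,981. income exceeds $24,600 by $57,600, which is 47 full-or-partial $1,250 increments; reduction = 47 × $45 = $2,115, leaving $1,866.
Lost: $2,226 − $1,866 = $360.

$360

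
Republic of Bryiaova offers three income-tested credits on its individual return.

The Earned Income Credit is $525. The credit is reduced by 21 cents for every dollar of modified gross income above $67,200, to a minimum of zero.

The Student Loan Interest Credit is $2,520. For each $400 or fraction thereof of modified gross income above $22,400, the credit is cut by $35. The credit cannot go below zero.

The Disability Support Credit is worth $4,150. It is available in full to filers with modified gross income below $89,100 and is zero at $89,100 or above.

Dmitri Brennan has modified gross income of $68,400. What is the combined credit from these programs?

$4,423

Earned Income Credit: 21% of the $1,200 excess over $67,200 is $252; credit = $525 − $252 = $273.
Student Loan Interest Credit: income exceeds $22,400 by $46,000 → 115 increments × $35 = $4,025 ≥ base, so the credit is $0.
Disability Support Credit: $68,400 is below the $89,100 cutoff, so the full $4,150 applies.
Total: $273 + $0 + $4,150 = $4,423.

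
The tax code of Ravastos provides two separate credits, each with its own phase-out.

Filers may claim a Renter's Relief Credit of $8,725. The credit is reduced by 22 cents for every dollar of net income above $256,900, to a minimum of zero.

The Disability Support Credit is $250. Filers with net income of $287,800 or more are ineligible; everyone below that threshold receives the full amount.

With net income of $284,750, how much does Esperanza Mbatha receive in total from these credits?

Renter's Relief Credit: 22% of the $27,850 excess over $256,900 is $6,127; credit = $8,725 − $6,127 = $2,598.
Disability Support Credit: $284,750 is below the $287,800 cutoff, so the full $250 applies.
Total: $2,598 + $250 = $2,848.

$2,848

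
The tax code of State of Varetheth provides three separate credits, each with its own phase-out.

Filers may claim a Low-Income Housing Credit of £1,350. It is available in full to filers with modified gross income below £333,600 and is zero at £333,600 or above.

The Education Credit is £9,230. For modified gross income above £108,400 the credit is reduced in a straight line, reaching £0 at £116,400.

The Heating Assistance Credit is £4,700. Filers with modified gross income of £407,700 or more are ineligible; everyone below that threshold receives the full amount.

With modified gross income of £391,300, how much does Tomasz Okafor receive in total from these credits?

Low-Income Housing Credit: £391,300 meets or exceeds the £333,600 cutoff, so the credit is £0.
Education Credit: £391,300 is at or above £116,400, so the credit is £0.
Heating Assistance Credit: £391,300 is below the £407,700 cutoff, so the full £4,700 applies.
Total: £0 + £0 + £4,700 = £4,700.

£4,700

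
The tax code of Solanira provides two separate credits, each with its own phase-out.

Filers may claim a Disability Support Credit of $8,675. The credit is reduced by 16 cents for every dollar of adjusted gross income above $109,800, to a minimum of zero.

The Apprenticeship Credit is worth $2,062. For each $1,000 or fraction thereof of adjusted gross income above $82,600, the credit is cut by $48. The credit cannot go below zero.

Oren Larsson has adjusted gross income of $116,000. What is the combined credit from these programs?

Disability Support Credit: 16% of the $6,200 excess over $109,800 is $992; credit = $8,675 − $992 = $7,683.
Apprenticeship Credit: income exceeds $82,600 by $33,400, which is 34 full-or-partial $1,000 increments; reduction = 34 × $48 = $1,632, leaving $430.
Total: $7,683 + $430 = $8,113.

$8,113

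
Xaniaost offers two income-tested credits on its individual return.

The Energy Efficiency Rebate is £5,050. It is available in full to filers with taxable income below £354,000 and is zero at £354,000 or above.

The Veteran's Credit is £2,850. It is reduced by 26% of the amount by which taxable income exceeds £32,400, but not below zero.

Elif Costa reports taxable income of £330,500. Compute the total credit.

£5,050

Energy Efficiency Rebate: £330,500 is below the £354,000 cutoff, so the full £5,050 applies.
Veteran's Credit: 26% of the £298,100 excess over £32,400 is £77,506 ≥ base, so the credit is £0.
Total: £5,050 + £0 = £5,050.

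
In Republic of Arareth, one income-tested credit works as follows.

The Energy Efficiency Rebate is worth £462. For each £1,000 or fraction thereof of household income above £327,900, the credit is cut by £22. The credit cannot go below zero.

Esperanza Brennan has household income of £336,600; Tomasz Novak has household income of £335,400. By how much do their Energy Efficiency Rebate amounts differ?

£22

Esperanza (£336,600): Energy Efficiency Rebate: income exceeds £327,900 by £8,700, which is 9 full-or-partial £1,000 increments; reduction = 9 × £22 = £198, leaving £264.
Tomasz (£335,400): Energy Efficiency Rebate: income exceeds £327,900 by £7,500, which is 8 full-or-partial £1,000 increments; reduction = 8 × £22 = £176, leaving £286.
Difference: |£264 − £286| = £22.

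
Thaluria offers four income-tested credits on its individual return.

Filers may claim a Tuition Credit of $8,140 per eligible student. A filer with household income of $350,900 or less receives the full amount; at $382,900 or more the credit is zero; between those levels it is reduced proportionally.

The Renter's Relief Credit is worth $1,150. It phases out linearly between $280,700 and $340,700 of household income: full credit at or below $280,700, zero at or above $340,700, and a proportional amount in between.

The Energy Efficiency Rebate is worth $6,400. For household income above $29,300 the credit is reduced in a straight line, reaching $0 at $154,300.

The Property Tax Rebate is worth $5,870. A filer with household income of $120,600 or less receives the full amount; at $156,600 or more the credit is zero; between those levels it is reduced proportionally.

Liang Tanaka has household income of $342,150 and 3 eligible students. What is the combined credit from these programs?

$24,420

Tuition Credit: base = 3 × $8,140 = $24,420. $342,150 is at or below the $350,900 threshold, so the full $24,420 applies.
Renter's Relief Credit: $342,150 is at or above $340,700, so the credit is $0.
Energy Efficiency Rebate: $342,150 is at or above $154,300, so the credit is $0.
Property Tax Rebate: $342,150 is at or above $156,600, so the credit is $0.
Total: $24,420 + $0 + $0 + $0 = $24,420.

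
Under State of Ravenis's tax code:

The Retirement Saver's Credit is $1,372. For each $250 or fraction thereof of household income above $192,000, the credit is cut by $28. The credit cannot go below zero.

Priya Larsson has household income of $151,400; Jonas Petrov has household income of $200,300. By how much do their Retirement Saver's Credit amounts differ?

$952

Priya ($151,400): Retirement Saver's Credit: $151,400 is at or below the $192,000 threshold, so the full $1,372 applies.
Jonas ($200,300): Retirement Saver's Credit: income exceeds $192,000 by $8,300, which is 34 full-or-partial $250 increments; reduction = 34 × $28 = $952, leaving $420.
Difference: |$1,372 − $420| = $952.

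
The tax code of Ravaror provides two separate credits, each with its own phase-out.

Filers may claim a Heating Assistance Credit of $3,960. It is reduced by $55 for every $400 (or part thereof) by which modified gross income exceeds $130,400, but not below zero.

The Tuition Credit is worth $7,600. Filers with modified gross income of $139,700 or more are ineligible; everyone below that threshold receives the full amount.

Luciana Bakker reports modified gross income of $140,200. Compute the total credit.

$2,585

Heating Assistance Credit: income exceeds $130,400 by $9,800, which is 25 full-or-partial $400 increments; reduction = 25 × $55 = $1,375, leaving $2,585.
Tuition Credit: $140,200 meets or exceeds the $139,700 cutoff, so the credit is $0.
Total: $2,585 + $0 = $2,585.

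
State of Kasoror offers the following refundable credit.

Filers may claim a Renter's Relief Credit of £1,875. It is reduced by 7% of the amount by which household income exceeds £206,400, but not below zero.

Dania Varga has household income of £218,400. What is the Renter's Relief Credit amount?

Renter's Relief Credit: 7% of the £12,000 excess over £206,400 is £840; credit = £1,875 − £840 = £1,035.

£1,035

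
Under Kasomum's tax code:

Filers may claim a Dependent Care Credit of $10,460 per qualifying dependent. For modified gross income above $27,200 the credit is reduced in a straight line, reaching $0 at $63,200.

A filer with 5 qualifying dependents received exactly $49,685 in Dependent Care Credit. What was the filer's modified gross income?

$29,000

Full credit = 5 × $10,460 = $52,300.
$49,685 is 49,685/52,300 of the full $52,300, so 2,615/52,300 of the $36,000 range has been used: income = $27,200 + $36,000 × 2,615/52,300 = $29,000.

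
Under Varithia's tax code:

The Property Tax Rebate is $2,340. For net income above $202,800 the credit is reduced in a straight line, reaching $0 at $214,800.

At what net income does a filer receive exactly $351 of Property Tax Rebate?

$351 is 351/2,340 of the full $2,340, so 1,989/2,340 of the $12,000 range has been used: income = $202,800 + $12,000 × 1,989/2,340 = $213,000.

$213,000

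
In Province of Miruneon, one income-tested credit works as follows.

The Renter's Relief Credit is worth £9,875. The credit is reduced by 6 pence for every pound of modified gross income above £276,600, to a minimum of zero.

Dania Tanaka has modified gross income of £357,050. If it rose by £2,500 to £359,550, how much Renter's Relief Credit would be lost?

£150

At £357,050 — 6% of the £80,450 excess over £276,600 is £4,827; credit = £9,875 − £4,827 = £5,048.
At £359,550 — 6% of the £82,950 excess over £276,600 is £4,977; credit = £9,875 − £4,977 = £4,898.
Lost: £5,048 − £4,898 = £150.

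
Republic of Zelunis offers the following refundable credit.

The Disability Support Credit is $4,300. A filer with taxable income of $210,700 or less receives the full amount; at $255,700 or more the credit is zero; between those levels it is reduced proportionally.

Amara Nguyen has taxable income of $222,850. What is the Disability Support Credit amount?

$3,139

Disability Support Credit: $222,850 is $12,150 into a $45,000 phase-out range, leaving 32,850/45,000 of the credit: $4,300 × 32,850/45,000 = $3,139.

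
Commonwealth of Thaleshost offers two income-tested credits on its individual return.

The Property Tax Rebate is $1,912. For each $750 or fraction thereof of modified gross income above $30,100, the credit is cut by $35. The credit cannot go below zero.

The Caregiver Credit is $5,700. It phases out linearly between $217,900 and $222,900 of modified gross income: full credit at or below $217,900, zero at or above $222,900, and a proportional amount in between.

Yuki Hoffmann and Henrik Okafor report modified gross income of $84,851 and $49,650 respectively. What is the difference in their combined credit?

Yuki ($84,851): Property Tax Rebate: income exceeds $30,100 by $54,751 → 74 increments × $35 = $2,590 ≥ base, so the credit is $0. Caregiver Credit: $84,851 is at or below the $217,900 threshold, so the full $5,700 applies. total $0 + $5,700 = $5,700
Henrik ($49,650): Property Tax Rebate: income exceeds $30,100 by $19,550, which is 27 full-or-partial $750 increments; reduction = 27 × $35 = $945, leaving $967. Caregiver Credit: $49,650 is at or below the $217,900 threshold, so the full $5,700 applies. total $967 + $5,700 = $6,667
Difference: |$5,700 − $6,667| = $967.

$967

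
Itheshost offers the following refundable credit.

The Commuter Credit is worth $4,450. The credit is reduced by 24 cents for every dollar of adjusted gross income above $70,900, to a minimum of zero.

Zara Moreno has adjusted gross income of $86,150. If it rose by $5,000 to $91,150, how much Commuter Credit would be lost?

At $86,150 — 24% of the $15,250 excess over $70,900 is $3,660; credit = $4,450 − $3,660 = $790.
At $91,150 — 24% of the $20,250 excess over $70,900 is $4,860 ≥ base, so the credit is $0.
Lost: $790 − $0 = $790.

$790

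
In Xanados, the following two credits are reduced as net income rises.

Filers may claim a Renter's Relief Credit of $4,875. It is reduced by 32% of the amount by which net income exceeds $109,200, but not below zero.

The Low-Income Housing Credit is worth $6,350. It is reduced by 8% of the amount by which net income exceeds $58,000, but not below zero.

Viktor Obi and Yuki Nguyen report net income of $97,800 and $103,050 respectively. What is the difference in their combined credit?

$420

Viktor ($97,800): Renter's Relief Credit: $97,800 is at or below the $109,200 threshold, so the full $4,875 applies. Low-Income Housing Credit: 8% of the $39,800 excess over $58,000 is $3,184; credit = $6,350 − $3,184 = $3,166. total $4,875 + $3,166 = $8,041
Yuki ($103,050): Renter's Relief Credit: $103,050 is at or below the $109,200 threshold, so the full $4,875 applies. Low-Income Housing Credit: 8% of the $45,050 excess over $58,000 is $3,604; credit = $6,350 − $3,604 = $2,746. total $4,875 + $2,746 = $7,621
Difference: |$8,041 − $7,621| = $420.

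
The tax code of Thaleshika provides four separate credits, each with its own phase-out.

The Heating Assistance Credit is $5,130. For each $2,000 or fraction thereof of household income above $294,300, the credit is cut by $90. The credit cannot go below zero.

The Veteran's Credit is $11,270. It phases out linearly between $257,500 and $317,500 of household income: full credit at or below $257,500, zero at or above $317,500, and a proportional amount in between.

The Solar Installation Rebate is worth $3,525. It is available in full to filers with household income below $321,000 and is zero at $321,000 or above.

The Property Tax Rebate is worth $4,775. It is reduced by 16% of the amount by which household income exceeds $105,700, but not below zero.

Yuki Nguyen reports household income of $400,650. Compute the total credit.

$270

Heating Assistance Credit: income exceeds $294,300 by $106,350, which is 54 full-or-partial $2,000 increments; reduction = 54 × $90 = $4,860, leaving $270.
Veteran's Credit: $400,650 is at or above $317,500, so the credit is $0.
Solar Installation Rebate: $400,650 meets or exceeds the $321,000 cutoff, so the credit is $0.
Property Tax Rebate: 16% of the $294,950 excess over $105,700 is $47,192 ≥ base, so the credit is $0.
Total: $270 + $0 + $0 + $0 = $270.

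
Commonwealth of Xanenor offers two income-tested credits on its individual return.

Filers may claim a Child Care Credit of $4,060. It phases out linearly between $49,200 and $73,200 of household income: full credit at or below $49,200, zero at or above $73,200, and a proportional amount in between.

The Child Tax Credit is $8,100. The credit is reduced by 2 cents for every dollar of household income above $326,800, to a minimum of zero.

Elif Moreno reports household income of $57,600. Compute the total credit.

$10,739

Child Care Credit: $57,600 is $8,400 into a $24,000 phase-out range, leaving 15,600/24,000 of the credit: $4,060 × 15,600/24,000 = $2,639.
Child Tax Credit: $57,600 is at or below the $326,800 threshold, so the full $8,100 applies.
Total: $2,639 + $8,100 = $10,739.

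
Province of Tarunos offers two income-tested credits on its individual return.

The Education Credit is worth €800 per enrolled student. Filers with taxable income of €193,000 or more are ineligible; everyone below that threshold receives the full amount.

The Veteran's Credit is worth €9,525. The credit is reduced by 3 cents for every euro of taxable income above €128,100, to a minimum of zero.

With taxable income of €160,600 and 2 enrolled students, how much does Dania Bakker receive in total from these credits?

Education Credit: base = 2 × €800 = €1,600. €160,600 is below the €193,000 cutoff, so the full €1,600 applies.
Veteran's Credit: 3% of the €32,500 excess over €128,100 is €975; credit = €9,525 − €975 = €8,550.
Total: €1,600 + €8,550 = €10,150.

€10,150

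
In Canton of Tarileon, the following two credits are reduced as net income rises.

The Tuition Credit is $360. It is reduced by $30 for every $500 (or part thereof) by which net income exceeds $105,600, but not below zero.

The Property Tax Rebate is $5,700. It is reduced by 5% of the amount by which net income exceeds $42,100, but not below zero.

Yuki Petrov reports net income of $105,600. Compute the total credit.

$2,885

Tuition Credit: $105,600 is at or below the $105,600 threshold, so the full $360 applies.
Property Tax Rebate: 5% of the $63,500 excess over $42,100 is $3,175; credit = $5,700 − $3,175 = $2,525.
Total: $360 + $2,525 = $2,885.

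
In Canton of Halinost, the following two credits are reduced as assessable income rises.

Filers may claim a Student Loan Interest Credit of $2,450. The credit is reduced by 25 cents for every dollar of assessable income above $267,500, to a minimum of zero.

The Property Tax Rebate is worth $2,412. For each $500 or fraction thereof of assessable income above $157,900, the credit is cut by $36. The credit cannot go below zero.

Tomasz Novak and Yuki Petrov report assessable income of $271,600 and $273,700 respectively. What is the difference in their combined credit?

$525

Tomasz ($271,600): Student Loan Interest Credit: 25% of the $4,100 excess over $267,500 is $1,025; credit = $2,450 − $1,025 = $1,425. Property Tax Rebate: income exceeds $157,900 by $113,700 → 228 increments × $36 = $8,208 ≥ base, so the credit is $0. total $1,425 + $0 = $1,425
Yuki ($273,700): Student Loan Interest Credit: 25% of the $6,200 excess over $267,500 is $1,550; credit = $2,450 − $1,550 = $900. Property Tax Rebate: income exceeds $157,900 by $115,800 → 232 increments × $36 = $8,352 ≥ base, so the credit is $0. total $900 + $0 = $900
Difference: |$1,425 − $900| = $525.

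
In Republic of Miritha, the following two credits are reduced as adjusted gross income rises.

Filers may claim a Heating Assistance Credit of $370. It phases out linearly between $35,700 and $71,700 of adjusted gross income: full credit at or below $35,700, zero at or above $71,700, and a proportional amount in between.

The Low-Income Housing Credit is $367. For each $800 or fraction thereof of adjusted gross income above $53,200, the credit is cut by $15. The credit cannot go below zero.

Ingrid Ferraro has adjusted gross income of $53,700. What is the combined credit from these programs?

Heating Assistance Credit: $53,700 is $18,000 into a $36,000 phase-out range, leaving 18,000/36,000 of the credit: $370 × 18,000/36,000 = $185.
Low-Income Housing Credit: income exceeds $53,200 by $500, which is 1 full-or-partial $800 increment; reduction = 1 × $15 = $15, leaving $352.
Total: $185 + $352 = $537.

$537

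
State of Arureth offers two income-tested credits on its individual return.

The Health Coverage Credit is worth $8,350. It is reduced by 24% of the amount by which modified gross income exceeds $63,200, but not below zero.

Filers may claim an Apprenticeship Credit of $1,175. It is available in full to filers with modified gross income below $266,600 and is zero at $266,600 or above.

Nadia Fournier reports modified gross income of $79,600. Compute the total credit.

$5,589

Health Coverage Credit: 24% of the $16,400 excess over $63,200 is $3,936; credit = $8,350 − $3,936 = $4,414.
Apprenticeship Credit: $79,600 is below the $266,600 cutoff, so the full $1,175 applies.
Total: $4,414 + $1,175 = $5,589.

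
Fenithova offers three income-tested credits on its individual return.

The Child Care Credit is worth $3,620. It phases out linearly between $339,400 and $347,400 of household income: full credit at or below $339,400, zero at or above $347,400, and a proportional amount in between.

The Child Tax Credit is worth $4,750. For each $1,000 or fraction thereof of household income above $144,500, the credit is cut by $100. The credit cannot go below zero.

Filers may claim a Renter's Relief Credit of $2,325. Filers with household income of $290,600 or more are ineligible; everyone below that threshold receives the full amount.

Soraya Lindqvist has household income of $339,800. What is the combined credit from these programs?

$3,439

Child Care Credit: $339,800 is $400 into a $8,000 phase-out range, leaving 7,600/8,000 of the credit: $3,620 × 7,600/8,000 = $3,439.
Child Tax Credit: income exceeds $144,500 by $195,300 → 196 increments × $100 = $19,600 ≥ base, so the credit is $0.
Renter's Relief Credit: $339,800 meets or exceeds the $290,600 cutoff, so the credit is $0.
Total: $3,439 + $0 + $0 = $3,439.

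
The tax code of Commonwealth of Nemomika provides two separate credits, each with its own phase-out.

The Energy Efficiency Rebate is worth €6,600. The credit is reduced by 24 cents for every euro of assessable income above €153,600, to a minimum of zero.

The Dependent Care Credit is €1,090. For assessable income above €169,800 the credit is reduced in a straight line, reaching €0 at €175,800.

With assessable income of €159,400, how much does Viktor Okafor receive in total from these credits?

Energy Efficiency Rebate: 24% of the €5,800 excess over €153,600 is €1,392; credit = €6,600 − €1,392 = €5,208.
Dependent Care Credit: €159,400 is at or below the €169,800 threshold, so the full €1,090 applies.
Total: €5,208 + €1,090 = €6,298.

€6,298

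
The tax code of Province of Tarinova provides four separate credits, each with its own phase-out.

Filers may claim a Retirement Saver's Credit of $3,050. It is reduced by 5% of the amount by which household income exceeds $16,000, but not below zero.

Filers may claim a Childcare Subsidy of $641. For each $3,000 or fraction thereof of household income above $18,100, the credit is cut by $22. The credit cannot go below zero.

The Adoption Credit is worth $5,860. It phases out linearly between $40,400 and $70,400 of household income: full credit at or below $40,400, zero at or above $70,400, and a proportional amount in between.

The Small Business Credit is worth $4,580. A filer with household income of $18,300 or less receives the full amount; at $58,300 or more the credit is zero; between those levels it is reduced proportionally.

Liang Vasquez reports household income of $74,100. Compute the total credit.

Retirement Saver's Credit: 5% of the $58,100 excess over $16,000 is $2,905; credit = $3,050 − $2,905 = $145.
Childcare Subsidy: income exceeds $18,100 by $56,000, which is 19 full-or-partial $3,000 increments; reduction = 19 × $22 = $418, leaving $223.
Adoption Credit: $74,100 is at or above $70,400, so the credit is $0.
Small Business Credit: $74,100 is at or above $58,300, so the credit is $0.
Total: $145 + $223 + $0 + $0 = $368.

$368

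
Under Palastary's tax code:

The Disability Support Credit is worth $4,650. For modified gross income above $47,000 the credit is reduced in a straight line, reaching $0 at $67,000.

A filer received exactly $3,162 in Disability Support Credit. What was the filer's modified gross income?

$53,400

$3,162 is 3,162/4,650 of the full $4,650, so 1,488/4,650 of the $20,000 range has been used: income = $47,000 + $20,000 × 1,488/4,650 = $53,400.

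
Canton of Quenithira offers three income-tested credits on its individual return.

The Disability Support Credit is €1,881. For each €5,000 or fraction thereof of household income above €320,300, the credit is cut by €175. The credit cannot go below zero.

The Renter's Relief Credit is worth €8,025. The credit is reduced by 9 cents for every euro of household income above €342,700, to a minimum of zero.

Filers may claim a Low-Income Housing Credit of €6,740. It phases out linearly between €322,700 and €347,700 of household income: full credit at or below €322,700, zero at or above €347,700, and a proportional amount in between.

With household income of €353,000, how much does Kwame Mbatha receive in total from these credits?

€7,754

Disability Support Credit: income exceeds €320,300 by €32,700, which is 7 full-or-partial €5,000 increments; reduction = 7 × €175 = €1,225, leaving €656.
Renter's Relief Credit: 9% of the €10,300 excess over €342,700 is €927; credit = €8,025 − €927 = €7,098.
Low-Income Housing Credit: €353,000 is at or above €347,700, so the credit is €0.
Total: €656 + €7,098 + €0 = €7,754.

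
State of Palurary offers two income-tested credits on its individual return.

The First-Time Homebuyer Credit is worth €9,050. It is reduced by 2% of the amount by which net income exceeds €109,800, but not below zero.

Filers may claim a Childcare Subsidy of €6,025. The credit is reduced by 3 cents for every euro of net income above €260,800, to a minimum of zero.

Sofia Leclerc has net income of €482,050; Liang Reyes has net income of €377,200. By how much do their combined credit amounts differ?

€4,630

Sofia (€482,050): First-Time Homebuyer Credit: 2% of the €372,250 excess over €109,800 is €7,445; credit = €9,050 − €7,445 = €1,605. Childcare Subsidy: 3% of the €221,250 excess over €260,800 is €6,637.50 ≥ base, so the credit is €0. total €1,605 + €0 = €1,605
Liang (€377,200): First-Time Homebuyer Credit: 2% of the €267,400 excess over €109,800 is €5,348; credit = €9,050 − €5,348 = €3,702. Childcare Subsidy: 3% of the €116,400 excess over €260,800 is €3,492; credit = €6,025 − €3,492 = €2,533. total €3,702 + €2,533 = €6,235
Difference: |€1,605 − €6,235| = €4,630.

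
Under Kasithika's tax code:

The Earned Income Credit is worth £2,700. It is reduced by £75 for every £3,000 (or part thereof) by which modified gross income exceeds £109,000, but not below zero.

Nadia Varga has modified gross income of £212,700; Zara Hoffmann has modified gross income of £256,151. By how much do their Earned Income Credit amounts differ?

Nadia (£212,700): Earned Income Credit: income exceeds £109,000 by £103,700, which is 35 full-or-partial £3,000 increments; reduction = 35 × £75 = £2,625, leaving £75.
Zara (£256,151): Earned Income Credit: income exceeds £109,000 by £147,151 → 50 increments × £75 = £3,750 ≥ base, so the credit is £0.
Difference: |£75 − £0| = £75.

£75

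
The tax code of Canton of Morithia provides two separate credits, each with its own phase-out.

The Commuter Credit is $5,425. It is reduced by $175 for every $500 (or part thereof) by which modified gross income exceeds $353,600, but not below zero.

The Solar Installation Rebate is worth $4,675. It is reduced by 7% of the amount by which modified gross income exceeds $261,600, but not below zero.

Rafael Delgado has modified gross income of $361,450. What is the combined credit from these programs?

Commuter Credit: income exceeds $353,600 by $7,850, which is 16 full-or-partial $500 increments; reduction = 16 × $175 = $2,800, leaving $2,625.
Solar Installation Rebate: 7% of the $99,850 excess over $261,600 is $6,989.50 ≥ base, so the credit is $0.
Total: $2,625 + $0 = $2,625.

$2,625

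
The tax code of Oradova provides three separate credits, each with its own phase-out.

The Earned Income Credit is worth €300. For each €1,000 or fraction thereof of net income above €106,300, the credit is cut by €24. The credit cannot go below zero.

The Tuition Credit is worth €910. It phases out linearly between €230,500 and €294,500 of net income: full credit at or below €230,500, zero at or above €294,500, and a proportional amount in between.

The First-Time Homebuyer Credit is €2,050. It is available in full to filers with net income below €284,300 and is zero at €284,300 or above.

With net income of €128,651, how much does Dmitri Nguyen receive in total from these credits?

€2,960

Earned Income Credit: income exceeds €106,300 by €22,351 → 23 increments × €24 = €552 ≥ base, so the credit is €0.
Tuition Credit: €128,651 is at or below the €230,500 threshold, so the full €910 applies.
First-Time Homebuyer Credit: €128,651 is below the €284,300 cutoff, so the full €2,050 applies.
Total: €0 + €910 + €2,050 = €2,960.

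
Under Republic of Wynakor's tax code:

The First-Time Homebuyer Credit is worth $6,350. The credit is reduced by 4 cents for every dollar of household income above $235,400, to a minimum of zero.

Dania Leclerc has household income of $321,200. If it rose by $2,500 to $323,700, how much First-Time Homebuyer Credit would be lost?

$100

At $321,200 — 4% of the $85,800 excess over $235,400 is $3,432; credit = $6,350 − $3,432 = $2,918.
At $323,700 — 4% of the $88,300 excess over $235,400 is $3,532; credit = $6,350 − $3,532 = $2,818.
Lost: $2,918 − $2,818 = $100.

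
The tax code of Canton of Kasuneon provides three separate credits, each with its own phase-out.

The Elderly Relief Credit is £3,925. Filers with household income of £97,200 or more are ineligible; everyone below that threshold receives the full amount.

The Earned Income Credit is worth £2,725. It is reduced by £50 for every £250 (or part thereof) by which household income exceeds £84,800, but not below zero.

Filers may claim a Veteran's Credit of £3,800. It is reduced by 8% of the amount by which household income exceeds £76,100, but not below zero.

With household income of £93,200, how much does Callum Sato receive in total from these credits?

£7,382

Elderly Relief Credit: £93,200 is below the £97,200 cutoff, so the full £3,925 applies.
Earned Income Credit: income exceeds £84,800 by £8,400, which is 34 full-or-partial £250 increments; reduction = 34 × £50 = £1,700, leaving £1,025.
Veteran's Credit: 8% of the £17,100 excess over £76,100 is £1,368; credit = £3,800 − £1,368 = £2,432.
Total: £3,925 + £1,025 + £2,432 = £7,382.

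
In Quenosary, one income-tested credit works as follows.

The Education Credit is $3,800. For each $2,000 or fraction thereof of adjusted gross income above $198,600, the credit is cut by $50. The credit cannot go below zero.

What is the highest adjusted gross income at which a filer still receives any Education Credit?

After 75 increments the reduction is 75 × $50 = $3,750, leaving $50; one more increment wipes it out. Increment 75 ends at excess 75 × $2,000 = $150,000, so the highest qualifying income is $198,600 + $150,000 = $348,600.

$348,600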